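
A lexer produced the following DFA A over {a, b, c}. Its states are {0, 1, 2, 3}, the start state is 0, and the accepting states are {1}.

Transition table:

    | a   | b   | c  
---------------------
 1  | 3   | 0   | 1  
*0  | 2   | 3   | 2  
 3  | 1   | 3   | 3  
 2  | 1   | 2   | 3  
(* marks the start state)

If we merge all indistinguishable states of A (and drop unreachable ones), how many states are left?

P0 = {1} | {0,2,3}.
Refine {0,2,3} on symbol a: members go to different blocks, giving {2,3} and {0}.
The partition is now stable with 3 blocks: {1} | {2,3} | {0}.

3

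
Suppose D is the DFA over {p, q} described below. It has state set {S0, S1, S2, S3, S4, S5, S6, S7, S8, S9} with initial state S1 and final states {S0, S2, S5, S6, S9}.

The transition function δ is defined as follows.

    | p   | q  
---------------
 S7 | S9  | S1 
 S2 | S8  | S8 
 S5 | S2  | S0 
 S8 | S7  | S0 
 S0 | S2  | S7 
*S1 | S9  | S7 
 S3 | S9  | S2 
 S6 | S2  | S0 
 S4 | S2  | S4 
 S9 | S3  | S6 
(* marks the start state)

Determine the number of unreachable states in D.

BFS from S1 reaches {S0, S1, S2, S3, S6, S7, S8, S9}; the 2 state(s) S4, S5 are never visited.

2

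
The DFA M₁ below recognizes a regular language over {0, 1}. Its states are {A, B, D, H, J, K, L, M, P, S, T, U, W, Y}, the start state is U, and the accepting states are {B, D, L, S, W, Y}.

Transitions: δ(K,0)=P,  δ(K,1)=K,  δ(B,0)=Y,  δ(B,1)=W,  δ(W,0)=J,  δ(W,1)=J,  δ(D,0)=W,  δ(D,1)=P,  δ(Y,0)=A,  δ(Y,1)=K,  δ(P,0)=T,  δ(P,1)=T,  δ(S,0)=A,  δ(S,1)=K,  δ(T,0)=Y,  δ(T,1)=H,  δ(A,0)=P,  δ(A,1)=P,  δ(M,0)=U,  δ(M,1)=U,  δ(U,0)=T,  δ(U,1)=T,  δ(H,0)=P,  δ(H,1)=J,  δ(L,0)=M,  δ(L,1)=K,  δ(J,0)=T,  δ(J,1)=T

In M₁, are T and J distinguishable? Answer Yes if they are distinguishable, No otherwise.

Yes

States {B,D,L,M,S,W} cannot be reached from the start state, so discard them.
Initial partition by acceptance: {Y} | {A,H,J,K,P,T,U}.
On input 0, block {A,H,J,K,P,T,U} splits into {A,H,J,K,P,U} and {T}.
Refine {A,H,J,K,P,U} on symbol 0: members go to different blocks, giving {A,H,K} and {J,P,U}.
Split {A,H,K} by δ(·,1) → {A,H} and {K}.
The partition is now stable with 5 blocks: {Y} | {A,H} | {T} | {J,P,U} | {K}.
T and J end up in different blocks, so they are distinguishable. For instance, the string '0' is accepted from only T.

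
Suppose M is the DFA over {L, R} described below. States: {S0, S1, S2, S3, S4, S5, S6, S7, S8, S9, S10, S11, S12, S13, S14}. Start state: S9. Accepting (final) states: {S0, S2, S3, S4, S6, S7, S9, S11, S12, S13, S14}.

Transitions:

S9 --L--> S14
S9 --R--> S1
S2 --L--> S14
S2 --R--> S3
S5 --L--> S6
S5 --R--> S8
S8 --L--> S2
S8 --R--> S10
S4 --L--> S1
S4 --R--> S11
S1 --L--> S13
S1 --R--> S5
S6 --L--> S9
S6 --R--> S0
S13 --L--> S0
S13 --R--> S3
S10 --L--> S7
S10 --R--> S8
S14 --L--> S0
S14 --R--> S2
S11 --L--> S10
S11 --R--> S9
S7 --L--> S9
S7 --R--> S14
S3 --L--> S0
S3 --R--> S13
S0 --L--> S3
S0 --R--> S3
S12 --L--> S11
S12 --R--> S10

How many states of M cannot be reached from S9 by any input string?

3

No path from S9 leads to S4, S11, S12; the other 12 states are all reachable.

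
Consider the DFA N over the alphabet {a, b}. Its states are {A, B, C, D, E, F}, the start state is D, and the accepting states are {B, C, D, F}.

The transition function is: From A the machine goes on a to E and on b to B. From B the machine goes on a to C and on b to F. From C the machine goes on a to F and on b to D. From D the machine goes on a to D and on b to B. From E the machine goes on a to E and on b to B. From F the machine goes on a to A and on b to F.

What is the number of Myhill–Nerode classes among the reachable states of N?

5

Start with accepting vs non-accepting: {B,C,D,F} | {A,E}.
Split {B,C,D,F} by δ(·,a) → {B,C,D} and {F}.
Refine {B,C,D} on symbol a: members go to different blocks, giving {B,D} and {C}.
Refine {B,D} on symbol a: members go to different blocks, giving {B} and {D}.
Stable partition: {B} | {A,E} | {F} | {C} | {D} — 5 equivalence classes.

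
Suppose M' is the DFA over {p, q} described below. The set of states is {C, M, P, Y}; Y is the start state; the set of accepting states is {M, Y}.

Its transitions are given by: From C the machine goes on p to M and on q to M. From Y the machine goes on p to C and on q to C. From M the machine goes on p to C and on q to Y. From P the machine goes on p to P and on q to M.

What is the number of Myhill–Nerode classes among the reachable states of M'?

States {P} cannot be reached from the start state, so discard them.
Start with accepting vs non-accepting: {M,Y} | {C}.
Refine {M,Y} on symbol q: members go to different blocks, giving {Y} and {M}.
No further refinement is possible. Final partition (3 blocks): {Y} | {C} | {M}.

3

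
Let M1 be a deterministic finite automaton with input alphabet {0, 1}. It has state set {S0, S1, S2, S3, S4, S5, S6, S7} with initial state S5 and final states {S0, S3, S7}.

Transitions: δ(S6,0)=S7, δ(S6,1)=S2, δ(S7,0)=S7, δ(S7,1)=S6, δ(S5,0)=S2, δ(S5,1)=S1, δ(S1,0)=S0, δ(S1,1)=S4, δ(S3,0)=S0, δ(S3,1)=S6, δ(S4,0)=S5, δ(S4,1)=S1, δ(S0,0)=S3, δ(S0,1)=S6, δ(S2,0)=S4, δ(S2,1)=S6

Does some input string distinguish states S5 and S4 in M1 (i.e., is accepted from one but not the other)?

Every state is reachable, so we keep all 8.
Initial partition by acceptance: {S0,S3,S7} | {S1,S2,S4,S5,S6}.
Refine {S1,S2,S4,S5,S6} on symbol 0: members go to different blocks, giving {S2,S4,S5} and {S1,S6}.
No further refinement is possible. Final partition (3 blocks): {S0,S3,S7} | {S2,S4,S5} | {S1,S6}.
S5 and S4 lie in the same block of the stable partition, so they are equivalent — no string distinguishes them.

No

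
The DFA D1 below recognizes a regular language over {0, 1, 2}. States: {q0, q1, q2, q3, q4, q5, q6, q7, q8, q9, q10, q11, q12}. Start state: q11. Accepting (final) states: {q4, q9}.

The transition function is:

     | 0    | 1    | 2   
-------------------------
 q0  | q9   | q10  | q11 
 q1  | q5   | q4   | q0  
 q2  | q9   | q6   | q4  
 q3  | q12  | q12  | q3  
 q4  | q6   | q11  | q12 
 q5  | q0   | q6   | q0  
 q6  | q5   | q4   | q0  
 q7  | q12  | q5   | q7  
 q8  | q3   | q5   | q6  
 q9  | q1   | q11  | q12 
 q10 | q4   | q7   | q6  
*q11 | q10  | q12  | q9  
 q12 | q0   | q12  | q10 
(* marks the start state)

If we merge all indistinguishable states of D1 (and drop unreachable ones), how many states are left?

8

States {q2,q3,q8} cannot be reached from the start state, so discard them.
Start with accepting vs non-accepting: {q4,q9} | {q0,q1,q5,q6,q7,q10,q11,q12}.
Refine {q0,q1,q5,q6,q7,q10,q11,q12} on symbol 0: members go to different blocks, giving {q1,q5,q6,q7,q11,q12} and {q0,q10}.
Split {q1,q5,q6,q7,q11,q12} by δ(·,0) → {q1,q6,q7} and {q5,q11,q12}.
Refine {q1,q6,q7} on symbol 1: members go to different blocks, giving {q1,q6} and {q7}.
Refine {q0,q10} on symbol 1: members go to different blocks, giving {q0} and {q10}.
Split {q5,q11,q12} by δ(·,0) → {q5,q12} and {q11}.
Refine {q5,q12} on symbol 1: members go to different blocks, giving {q5} and {q12}.
Stable partition: {q4,q9} | {q1,q6} | {q0} | {q5} | {q7} | {q10} | {q11} | {q12} — 8 equivalence classes.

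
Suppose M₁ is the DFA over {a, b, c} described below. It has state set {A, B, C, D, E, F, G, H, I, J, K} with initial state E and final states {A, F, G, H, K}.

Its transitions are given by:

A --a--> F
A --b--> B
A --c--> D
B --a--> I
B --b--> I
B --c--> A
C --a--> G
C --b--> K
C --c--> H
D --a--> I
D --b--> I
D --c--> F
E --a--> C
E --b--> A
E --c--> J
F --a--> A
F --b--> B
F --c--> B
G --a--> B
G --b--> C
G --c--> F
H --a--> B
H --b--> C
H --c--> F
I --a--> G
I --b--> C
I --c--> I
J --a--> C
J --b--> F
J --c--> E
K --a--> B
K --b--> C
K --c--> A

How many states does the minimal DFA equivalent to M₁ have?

Initial partition by acceptance: {A,F,G,H,K} | {B,C,D,E,I,J}.
Split {A,F,G,H,K} by δ(·,a) → {G,H,K} and {A,F}.
Refine {B,C,D,E,I,J} on symbol a: members go to different blocks, giving {B,D,E,J} and {C,I}.
Refine {B,D,E,J} on symbol b: members go to different blocks, giving {B,D} and {E,J}.
Refine {C,I} on symbol b: members go to different blocks, giving {C} and {I}.
No further refinement is possible. Final partition (6 blocks): {G,H,K} | {B,D} | {A,F} | {C} | {E,J} | {I}.

6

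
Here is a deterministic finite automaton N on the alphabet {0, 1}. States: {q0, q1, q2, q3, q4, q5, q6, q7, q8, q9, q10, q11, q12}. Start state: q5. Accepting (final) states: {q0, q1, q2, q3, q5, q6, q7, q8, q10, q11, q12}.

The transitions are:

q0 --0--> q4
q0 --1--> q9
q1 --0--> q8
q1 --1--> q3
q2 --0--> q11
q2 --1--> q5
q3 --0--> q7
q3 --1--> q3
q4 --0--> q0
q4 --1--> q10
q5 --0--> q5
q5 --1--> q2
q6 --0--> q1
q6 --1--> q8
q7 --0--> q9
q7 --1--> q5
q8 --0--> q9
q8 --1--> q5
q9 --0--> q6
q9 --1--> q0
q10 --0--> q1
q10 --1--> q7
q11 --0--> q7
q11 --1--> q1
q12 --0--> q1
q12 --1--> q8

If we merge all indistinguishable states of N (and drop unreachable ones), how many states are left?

8

States {q12} cannot be reached from the start state, so discard them.
Start with accepting vs non-accepting: {q0,q1,q2,q3,q5,q6,q7,q8,q10,q11} | {q4,q9}.
Refine {q0,q1,q2,q3,q5,q6,q7,q8,q10,q11} on symbol 0: members go to different blocks, giving {q1,q2,q3,q5,q6,q10,q11} and {q0,q7,q8}.
Refine {q1,q2,q3,q5,q6,q10,q11} on symbol 0: members go to different blocks, giving {q2,q5,q6,q10} and {q1,q3,q11}.
Refine {q2,q5,q6,q10} on symbol 0: members go to different blocks, giving {q2,q6,q10} and {q5}.
On input 1, block {q2,q6,q10} splits into {q6,q10} and {q2}.
On input 0, block {q4,q9} splits into {q4} and {q9}.
Split {q0,q7,q8} by δ(·,0) → {q7,q8} and {q0}.
The partition is now stable with 8 blocks: {q6,q10} | {q4} | {q7,q8} | {q1,q3,q11} | {q5} | {q2} | {q9} | {q0}.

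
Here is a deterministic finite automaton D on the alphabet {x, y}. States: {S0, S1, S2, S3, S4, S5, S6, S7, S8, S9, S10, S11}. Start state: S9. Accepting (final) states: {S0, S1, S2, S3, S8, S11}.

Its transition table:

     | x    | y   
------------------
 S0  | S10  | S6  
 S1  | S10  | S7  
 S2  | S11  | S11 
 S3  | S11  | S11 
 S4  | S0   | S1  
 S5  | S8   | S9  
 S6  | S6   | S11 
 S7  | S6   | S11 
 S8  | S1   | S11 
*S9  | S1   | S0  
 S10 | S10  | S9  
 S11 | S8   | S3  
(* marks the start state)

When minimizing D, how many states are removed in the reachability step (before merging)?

3

BFS from S9 reaches {S0, S1, S3, S6, S7, S8, S9, S10, S11}; the 3 state(s) S2, S4, S5 are never visited.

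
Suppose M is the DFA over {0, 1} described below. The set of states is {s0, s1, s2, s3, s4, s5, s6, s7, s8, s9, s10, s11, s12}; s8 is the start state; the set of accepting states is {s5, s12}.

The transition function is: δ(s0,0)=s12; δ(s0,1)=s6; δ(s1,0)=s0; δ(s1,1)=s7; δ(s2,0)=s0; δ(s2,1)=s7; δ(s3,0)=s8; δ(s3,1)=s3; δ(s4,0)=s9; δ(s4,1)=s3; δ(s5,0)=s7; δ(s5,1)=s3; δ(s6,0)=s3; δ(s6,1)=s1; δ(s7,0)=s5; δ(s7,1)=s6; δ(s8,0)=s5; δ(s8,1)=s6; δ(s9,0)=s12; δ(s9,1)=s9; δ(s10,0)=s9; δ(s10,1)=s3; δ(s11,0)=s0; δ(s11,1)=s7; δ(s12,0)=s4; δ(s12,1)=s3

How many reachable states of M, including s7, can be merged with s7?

2

States {s2,s10,s11} cannot be reached from the start state, so discard them.
Initial partition by acceptance: {s5,s12} | {s0,s1,s3,s4,s6,s7,s8,s9}.
On input 0, block {s0,s1,s3,s4,s6,s7,s8,s9} splits into {s0,s7,s8,s9} and {s1,s3,s4,s6}.
Split {s5,s12} by δ(·,0) → {s5} and {s12}.
Split {s0,s7,s8,s9} by δ(·,0) → {s0,s9} and {s7,s8}.
Refine {s0,s9} on symbol 1: members go to different blocks, giving {s0} and {s9}.
On input 0, block {s1,s3,s4,s6} splits into {s1} and {s3} and {s4} and {s6}.
The partition is now stable with 9 blocks: {s5} | {s0} | {s1} | {s12} | {s7,s8} | {s9} | {s3} | {s4} | {s6}.
The equivalence class containing s7 is {s7,s8}, of size 2.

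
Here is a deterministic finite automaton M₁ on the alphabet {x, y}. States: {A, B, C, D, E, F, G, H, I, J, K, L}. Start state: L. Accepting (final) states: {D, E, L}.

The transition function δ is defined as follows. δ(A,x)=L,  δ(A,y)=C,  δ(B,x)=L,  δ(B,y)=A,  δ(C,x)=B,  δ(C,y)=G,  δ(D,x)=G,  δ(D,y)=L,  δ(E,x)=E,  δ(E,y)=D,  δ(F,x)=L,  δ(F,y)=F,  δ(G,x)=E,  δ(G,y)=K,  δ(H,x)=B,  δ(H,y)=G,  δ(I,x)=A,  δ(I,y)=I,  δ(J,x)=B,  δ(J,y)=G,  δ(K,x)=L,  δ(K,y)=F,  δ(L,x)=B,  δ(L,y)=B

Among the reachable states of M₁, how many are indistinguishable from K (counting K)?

2

First remove the unreachable states {H,I,J}; 9 states remain.
Initial partition by acceptance: {D,E,L} | {A,B,C,F,G,K}.
Split {D,E,L} by δ(·,x) → {D,L} and {E}.
Refine {D,L} on symbol y: members go to different blocks, giving {D} and {L}.
On input x, block {A,B,C,F,G,K} splits into {A,B,F,K} and {C} and {G}.
Refine {A,B,F,K} on symbol y: members go to different blocks, giving {B,F,K} and {A}.
On input y, block {B,F,K} splits into {F,K} and {B}.
No further refinement is possible. Final partition (8 blocks): {D} | {F,K} | {E} | {L} | {C} | {G} | {A} | {B}.
The equivalence class containing K is {F,K}, of size 2.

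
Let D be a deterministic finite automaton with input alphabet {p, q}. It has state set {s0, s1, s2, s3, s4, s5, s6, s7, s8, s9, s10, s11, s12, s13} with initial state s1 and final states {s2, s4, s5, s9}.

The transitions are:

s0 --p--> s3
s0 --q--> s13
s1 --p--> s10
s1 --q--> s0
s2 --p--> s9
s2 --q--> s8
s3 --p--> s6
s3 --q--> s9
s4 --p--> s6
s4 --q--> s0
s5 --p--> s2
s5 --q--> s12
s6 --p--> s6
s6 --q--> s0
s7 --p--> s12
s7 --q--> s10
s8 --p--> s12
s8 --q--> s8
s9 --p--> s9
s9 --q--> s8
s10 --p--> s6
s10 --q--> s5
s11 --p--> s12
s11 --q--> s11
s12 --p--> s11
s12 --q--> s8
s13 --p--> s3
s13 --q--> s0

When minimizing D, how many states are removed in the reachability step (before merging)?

2

BFS from s1 reaches {s0, s1, s2, s3, s5, s6, s8, s9, s10, s11, s12, s13}; the 2 state(s) s4, s7 are never visited.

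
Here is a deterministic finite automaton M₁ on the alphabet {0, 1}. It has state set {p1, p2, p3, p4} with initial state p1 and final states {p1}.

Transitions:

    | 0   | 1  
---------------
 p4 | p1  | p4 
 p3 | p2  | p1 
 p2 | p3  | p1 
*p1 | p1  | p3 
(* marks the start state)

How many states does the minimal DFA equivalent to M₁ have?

2

States {p4} cannot be reached from the start state, so discard them.
P0 = {p1} | {p2,p3}.
Stable partition: {p1} | {p2,p3} — 2 equivalence classes.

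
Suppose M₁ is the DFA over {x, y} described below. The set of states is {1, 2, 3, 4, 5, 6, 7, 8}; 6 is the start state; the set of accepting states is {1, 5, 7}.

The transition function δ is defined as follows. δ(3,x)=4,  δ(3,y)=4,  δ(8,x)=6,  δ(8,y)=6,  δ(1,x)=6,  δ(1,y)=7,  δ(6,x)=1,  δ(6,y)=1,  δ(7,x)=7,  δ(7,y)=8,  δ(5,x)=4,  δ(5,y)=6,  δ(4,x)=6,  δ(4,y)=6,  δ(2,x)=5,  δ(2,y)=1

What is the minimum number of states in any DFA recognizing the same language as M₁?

Reachable states from the start: {1,6,7,8}. Unreachable: {2,3,4,5} — drop them.
Start with accepting vs non-accepting: {1,7} | {6,8}.
On input x, block {1,7} splits into {1} and {7}.
Split {6,8} by δ(·,x) → {6} and {8}.
No further refinement is possible. Final partition (4 blocks): {1} | {6} | {7} | {8}.

4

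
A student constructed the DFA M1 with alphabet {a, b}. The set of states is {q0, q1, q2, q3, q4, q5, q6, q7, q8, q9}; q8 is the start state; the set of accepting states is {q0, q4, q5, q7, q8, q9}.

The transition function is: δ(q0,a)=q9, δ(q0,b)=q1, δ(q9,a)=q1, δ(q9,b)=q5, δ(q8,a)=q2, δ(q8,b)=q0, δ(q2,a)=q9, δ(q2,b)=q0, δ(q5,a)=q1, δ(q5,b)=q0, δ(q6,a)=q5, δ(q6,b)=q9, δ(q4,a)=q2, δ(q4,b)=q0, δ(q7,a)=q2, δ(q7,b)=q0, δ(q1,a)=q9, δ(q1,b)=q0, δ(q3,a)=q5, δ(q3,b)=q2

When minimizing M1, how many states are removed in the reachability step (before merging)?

Starting at q8 and following transitions, the reachable set is {q0, q1, q2, q5, q8, q9}. That leaves q3, q4, q6, q7 unreachable — 4 in total.

4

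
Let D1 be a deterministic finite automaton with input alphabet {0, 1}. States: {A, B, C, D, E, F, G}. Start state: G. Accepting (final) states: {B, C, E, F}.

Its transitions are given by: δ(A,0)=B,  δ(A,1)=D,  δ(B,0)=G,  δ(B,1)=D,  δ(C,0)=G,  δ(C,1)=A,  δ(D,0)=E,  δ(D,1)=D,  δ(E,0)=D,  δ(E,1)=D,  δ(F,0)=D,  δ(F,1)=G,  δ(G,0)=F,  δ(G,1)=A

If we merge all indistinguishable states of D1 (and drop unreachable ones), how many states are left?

2

States {C} cannot be reached from the start state, so discard them.
Initial partition by acceptance: {B,E,F} | {A,D,G}.
Stable partition: {B,E,F} | {A,D,G} — 2 equivalence classes.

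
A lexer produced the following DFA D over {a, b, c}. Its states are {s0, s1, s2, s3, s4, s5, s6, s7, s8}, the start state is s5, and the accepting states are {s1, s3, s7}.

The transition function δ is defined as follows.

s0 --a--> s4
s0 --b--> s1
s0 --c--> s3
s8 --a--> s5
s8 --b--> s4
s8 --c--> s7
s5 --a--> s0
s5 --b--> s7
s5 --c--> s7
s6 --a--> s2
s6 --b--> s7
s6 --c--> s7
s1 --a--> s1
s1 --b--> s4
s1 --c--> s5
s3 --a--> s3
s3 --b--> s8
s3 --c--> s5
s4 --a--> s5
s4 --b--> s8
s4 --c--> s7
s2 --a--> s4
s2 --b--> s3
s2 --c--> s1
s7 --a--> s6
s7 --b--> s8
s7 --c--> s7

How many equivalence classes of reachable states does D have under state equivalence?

Every state is reachable, so we keep all 9.
Initial partition by acceptance: {s1,s3,s7} | {s0,s2,s4,s5,s6,s8}.
On input a, block {s1,s3,s7} splits into {s1,s3} and {s7}.
Refine {s0,s2,s4,s5,s6,s8} on symbol b: members go to different blocks, giving {s0,s2} and {s4,s8} and {s5,s6}.
No further refinement is possible. Final partition (5 blocks): {s1,s3} | {s0,s2} | {s7} | {s4,s8} | {s5,s6}.

5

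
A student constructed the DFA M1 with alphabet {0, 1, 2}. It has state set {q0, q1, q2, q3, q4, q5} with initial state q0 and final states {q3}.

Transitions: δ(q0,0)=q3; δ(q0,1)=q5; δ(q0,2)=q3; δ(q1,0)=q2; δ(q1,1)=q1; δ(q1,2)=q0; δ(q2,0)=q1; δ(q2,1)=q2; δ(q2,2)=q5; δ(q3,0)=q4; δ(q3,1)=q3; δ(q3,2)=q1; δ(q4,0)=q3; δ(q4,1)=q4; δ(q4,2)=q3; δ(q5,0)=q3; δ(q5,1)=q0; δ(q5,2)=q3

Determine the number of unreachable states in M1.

A breadth-first search from the start state visits every state.

0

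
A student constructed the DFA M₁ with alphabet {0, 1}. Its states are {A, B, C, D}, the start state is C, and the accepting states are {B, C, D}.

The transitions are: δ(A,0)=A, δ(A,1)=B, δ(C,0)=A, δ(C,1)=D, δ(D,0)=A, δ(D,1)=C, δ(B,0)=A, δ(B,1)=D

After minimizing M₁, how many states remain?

2

Every state is reachable, so we keep all 4.
Start with accepting vs non-accepting: {B,C,D} | {A}.
The partition is now stable with 2 blocks: {B,C,D} | {A}.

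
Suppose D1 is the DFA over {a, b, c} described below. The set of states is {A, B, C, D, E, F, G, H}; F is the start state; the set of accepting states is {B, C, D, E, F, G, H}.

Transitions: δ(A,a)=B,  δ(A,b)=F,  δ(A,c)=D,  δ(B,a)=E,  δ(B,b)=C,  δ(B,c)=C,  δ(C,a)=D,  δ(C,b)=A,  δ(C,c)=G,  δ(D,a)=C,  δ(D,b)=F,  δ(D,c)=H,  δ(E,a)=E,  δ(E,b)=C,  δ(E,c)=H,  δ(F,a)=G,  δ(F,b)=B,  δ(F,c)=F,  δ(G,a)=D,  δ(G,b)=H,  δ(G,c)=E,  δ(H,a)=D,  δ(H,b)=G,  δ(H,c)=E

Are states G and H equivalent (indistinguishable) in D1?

Yes

Start with accepting vs non-accepting: {B,C,D,E,F,G,H} | {A}.
Refine {B,C,D,E,F,G,H} on symbol b: members go to different blocks, giving {B,D,E,F,G,H} and {C}.
Refine {B,D,E,F,G,H} on symbol a: members go to different blocks, giving {B,E,F,G,H} and {D}.
Split {B,E,F,G,H} by δ(·,a) → {B,E,F} and {G,H}.
Split {B,E,F} by δ(·,a) → {B,E} and {F}.
Split {B,E} by δ(·,c) → {B} and {E}.
Stable partition: {B} | {A} | {C} | {D} | {G,H} | {F} | {E} — 7 equivalence classes.
G and H lie in the same block of the stable partition, so they are equivalent — no string distinguishes them.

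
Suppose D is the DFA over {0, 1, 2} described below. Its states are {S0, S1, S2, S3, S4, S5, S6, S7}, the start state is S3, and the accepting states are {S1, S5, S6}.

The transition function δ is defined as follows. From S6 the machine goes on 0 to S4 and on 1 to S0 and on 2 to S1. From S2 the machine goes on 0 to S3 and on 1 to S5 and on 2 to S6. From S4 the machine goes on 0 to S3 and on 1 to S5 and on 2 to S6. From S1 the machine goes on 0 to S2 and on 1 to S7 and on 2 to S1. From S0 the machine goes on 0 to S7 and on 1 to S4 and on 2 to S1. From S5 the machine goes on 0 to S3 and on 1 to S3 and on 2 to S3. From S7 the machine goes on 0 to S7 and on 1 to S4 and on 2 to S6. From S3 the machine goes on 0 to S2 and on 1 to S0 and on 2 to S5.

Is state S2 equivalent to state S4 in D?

Initial partition by acceptance: {S1,S5,S6} | {S0,S2,S3,S4,S7}.
Refine {S1,S5,S6} on symbol 2: members go to different blocks, giving {S1,S6} and {S5}.
Refine {S0,S2,S3,S4,S7} on symbol 1: members go to different blocks, giving {S0,S3,S7} and {S2,S4}.
Refine {S0,S3,S7} on symbol 0: members go to different blocks, giving {S0,S7} and {S3}.
No further refinement is possible. Final partition (5 blocks): {S1,S6} | {S0,S7} | {S5} | {S2,S4} | {S3}.
S2 and S4 lie in the same block of the stable partition, so they are equivalent — no string distinguishes them.

Yes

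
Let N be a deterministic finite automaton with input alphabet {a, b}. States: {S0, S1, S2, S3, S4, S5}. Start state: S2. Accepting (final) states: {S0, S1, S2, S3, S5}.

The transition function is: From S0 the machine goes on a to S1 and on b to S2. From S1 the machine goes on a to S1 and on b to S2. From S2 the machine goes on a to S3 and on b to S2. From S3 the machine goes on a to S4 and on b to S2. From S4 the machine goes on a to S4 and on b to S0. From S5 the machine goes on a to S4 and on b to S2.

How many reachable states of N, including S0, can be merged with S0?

Reachable states from the start: {S0,S1,S2,S3,S4}. Unreachable: {S5} — drop them.
Start with accepting vs non-accepting: {S0,S1,S2,S3} | {S4}.
Split {S0,S1,S2,S3} by δ(·,a) → {S0,S1,S2} and {S3}.
Refine {S0,S1,S2} on symbol a: members go to different blocks, giving {S0,S1} and {S2}.
The partition is now stable with 4 blocks: {S0,S1} | {S4} | {S3} | {S2}.
The equivalence class containing S0 is {S0,S1}, of size 2.

2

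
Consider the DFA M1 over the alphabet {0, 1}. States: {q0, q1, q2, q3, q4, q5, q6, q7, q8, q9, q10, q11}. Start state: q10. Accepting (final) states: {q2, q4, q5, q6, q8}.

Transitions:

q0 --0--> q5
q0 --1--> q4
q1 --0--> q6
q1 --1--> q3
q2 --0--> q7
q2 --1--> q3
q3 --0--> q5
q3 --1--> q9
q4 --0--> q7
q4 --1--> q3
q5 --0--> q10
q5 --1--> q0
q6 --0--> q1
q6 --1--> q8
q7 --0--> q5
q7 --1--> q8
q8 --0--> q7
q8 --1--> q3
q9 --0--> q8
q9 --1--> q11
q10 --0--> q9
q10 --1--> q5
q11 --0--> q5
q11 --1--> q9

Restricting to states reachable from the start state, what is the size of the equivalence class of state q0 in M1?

2

Reachable states from the start: {q0,q3,q4,q5,q7,q8,q9,q10,q11}. Unreachable: {q1,q2,q6} — drop them.
P0 = {q4,q5,q8} | {q0,q3,q7,q9,q10,q11}.
On input 0, block {q0,q3,q7,q9,q10,q11} splits into {q0,q3,q7,q9,q11} and {q10}.
Split {q4,q5,q8} by δ(·,0) → {q4,q8} and {q5}.
Split {q0,q3,q7,q9,q11} by δ(·,0) → {q0,q3,q7,q11} and {q9}.
Split {q0,q3,q7,q11} by δ(·,1) → {q0,q7} and {q3,q11}.
No further refinement is possible. Final partition (6 blocks): {q4,q8} | {q0,q7} | {q10} | {q5} | {q9} | {q3,q11}.
The equivalence class containing q0 is {q0,q7}, of size 2.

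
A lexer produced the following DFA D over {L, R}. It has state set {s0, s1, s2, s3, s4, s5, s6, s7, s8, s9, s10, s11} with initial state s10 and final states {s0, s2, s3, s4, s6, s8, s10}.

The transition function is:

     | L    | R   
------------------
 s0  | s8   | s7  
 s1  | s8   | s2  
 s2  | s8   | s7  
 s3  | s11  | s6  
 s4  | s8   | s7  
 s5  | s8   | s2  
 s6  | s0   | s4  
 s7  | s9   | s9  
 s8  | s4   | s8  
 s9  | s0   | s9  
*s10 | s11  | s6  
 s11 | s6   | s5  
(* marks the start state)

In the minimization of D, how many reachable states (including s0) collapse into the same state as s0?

First remove the unreachable states {s1,s3}; 10 states remain.
P0 = {s0,s2,s4,s6,s8,s10} | {s5,s7,s9,s11}.
On input L, block {s0,s2,s4,s6,s8,s10} splits into {s0,s2,s4,s6,s8} and {s10}.
Refine {s0,s2,s4,s6,s8} on symbol R: members go to different blocks, giving {s0,s2,s4} and {s6,s8}.
On input L, block {s5,s7,s9,s11} splits into {s5,s11} and {s7} and {s9}.
On input R, block {s5,s11} splits into {s5} and {s11}.
Refine {s6,s8} on symbol R: members go to different blocks, giving {s6} and {s8}.
Stable partition: {s0,s2,s4} | {s5} | {s10} | {s6} | {s7} | {s9} | {s11} | {s8} — 8 equivalence classes.
State s0 belongs to the block {s0,s2,s4}, which has 3 states.

3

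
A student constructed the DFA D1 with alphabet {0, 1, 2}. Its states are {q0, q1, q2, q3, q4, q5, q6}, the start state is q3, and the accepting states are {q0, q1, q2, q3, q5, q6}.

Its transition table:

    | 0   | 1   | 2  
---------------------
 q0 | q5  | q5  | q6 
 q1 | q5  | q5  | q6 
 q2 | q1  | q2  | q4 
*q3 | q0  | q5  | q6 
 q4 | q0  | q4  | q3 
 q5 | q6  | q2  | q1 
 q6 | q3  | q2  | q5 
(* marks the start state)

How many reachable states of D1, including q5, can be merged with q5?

Initial partition by acceptance: {q0,q1,q2,q3,q5,q6} | {q4}.
Refine {q0,q1,q2,q3,q5,q6} on symbol 2: members go to different blocks, giving {q0,q1,q3,q5,q6} and {q2}.
On input 1, block {q0,q1,q3,q5,q6} splits into {q0,q1,q3} and {q5,q6}.
On input 0, block {q0,q1,q3} splits into {q0,q1} and {q3}.
On input 0, block {q5,q6} splits into {q5} and {q6}.
No further refinement is possible. Final partition (6 blocks): {q0,q1} | {q4} | {q2} | {q5} | {q3} | {q6}.
State q5 belongs to the block {q5}, which has 1 states.

1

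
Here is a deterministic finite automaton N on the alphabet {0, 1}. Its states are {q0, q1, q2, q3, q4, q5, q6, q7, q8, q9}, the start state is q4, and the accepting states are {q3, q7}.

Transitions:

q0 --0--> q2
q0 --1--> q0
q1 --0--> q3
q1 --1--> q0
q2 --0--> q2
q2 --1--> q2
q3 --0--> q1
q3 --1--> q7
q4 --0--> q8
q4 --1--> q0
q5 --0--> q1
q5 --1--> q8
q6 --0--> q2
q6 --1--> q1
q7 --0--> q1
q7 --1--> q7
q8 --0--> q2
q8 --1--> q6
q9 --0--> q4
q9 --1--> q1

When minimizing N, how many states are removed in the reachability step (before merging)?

2

No path from q4 leads to q5, q9; the other 8 states are all reachable.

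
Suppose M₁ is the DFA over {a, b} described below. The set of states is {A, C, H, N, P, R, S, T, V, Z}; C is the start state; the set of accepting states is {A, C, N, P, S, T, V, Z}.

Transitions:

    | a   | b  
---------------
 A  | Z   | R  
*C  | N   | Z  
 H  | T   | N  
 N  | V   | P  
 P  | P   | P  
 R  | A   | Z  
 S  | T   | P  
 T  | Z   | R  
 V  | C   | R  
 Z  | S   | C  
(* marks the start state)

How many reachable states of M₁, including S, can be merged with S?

2

First remove the unreachable states {H}; 9 states remain.
P0 = {A,C,N,P,S,T,V,Z} | {R}.
Split {A,C,N,P,S,T,V,Z} by δ(·,b) → {C,N,P,S,Z} and {A,T,V}.
Split {C,N,P,S,Z} by δ(·,a) → {C,P,Z} and {N,S}.
On input a, block {C,P,Z} splits into {C,Z} and {P}.
No further refinement is possible. Final partition (5 blocks): {C,Z} | {R} | {A,T,V} | {N,S} | {P}.
The equivalence class containing S is {N,S}, of size 2.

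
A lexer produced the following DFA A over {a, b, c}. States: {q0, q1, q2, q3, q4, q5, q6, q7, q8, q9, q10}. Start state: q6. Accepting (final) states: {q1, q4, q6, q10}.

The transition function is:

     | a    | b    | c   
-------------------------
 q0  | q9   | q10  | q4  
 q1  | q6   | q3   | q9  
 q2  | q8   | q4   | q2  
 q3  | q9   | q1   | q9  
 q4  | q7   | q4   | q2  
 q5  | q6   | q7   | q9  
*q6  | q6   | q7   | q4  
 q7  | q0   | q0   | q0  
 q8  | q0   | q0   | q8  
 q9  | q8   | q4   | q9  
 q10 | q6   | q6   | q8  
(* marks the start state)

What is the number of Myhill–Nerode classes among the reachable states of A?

Reachable states from the start: {q0,q2,q4,q6,q7,q8,q9,q10}. Unreachable: {q1,q3,q5} — drop them.
Start with accepting vs non-accepting: {q4,q6,q10} | {q0,q2,q7,q8,q9}.
On input a, block {q4,q6,q10} splits into {q6,q10} and {q4}.
Refine {q6,q10} on symbol b: members go to different blocks, giving {q6} and {q10}.
Split {q0,q2,q7,q8,q9} by δ(·,b) → {q2,q9} and {q7,q8} and {q0}.
On input c, block {q7,q8} splits into {q7} and {q8}.
The partition is now stable with 7 blocks: {q6} | {q2,q9} | {q4} | {q10} | {q7} | {q0} | {q8}.

7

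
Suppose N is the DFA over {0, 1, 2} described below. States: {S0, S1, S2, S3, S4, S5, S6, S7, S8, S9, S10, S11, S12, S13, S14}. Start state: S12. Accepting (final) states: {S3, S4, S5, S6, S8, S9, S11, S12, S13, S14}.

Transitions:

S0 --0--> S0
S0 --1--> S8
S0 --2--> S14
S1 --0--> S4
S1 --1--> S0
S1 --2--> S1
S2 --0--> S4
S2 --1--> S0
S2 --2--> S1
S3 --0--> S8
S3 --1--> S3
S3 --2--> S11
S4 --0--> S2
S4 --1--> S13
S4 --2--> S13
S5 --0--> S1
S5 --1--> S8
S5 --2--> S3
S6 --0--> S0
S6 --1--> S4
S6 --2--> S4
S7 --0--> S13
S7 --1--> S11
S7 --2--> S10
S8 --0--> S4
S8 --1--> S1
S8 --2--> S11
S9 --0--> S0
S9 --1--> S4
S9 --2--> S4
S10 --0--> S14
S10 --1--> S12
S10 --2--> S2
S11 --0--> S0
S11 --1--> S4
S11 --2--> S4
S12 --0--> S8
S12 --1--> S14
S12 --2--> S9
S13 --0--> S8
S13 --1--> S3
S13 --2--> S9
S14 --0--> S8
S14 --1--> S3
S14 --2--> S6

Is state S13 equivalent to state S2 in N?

Reachable states from the start: {S0,S1,S2,S3,S4,S6,S8,S9,S11,S12,S13,S14}. Unreachable: {S5,S7,S10} — drop them.
P0 = {S3,S4,S6,S8,S9,S11,S12,S13,S14} | {S0,S1,S2}.
On input 0, block {S3,S4,S6,S8,S9,S11,S12,S13,S14} splits into {S3,S8,S12,S13,S14} and {S4,S6,S9,S11}.
On input 0, block {S3,S8,S12,S13,S14} splits into {S3,S12,S13,S14} and {S8}.
Split {S0,S1,S2} by δ(·,0) → {S1,S2} and {S0}.
Split {S4,S6,S9,S11} by δ(·,0) → {S6,S9,S11} and {S4}.
The partition is now stable with 6 blocks: {S3,S12,S13,S14} | {S1,S2} | {S6,S9,S11} | {S8} | {S0} | {S4}.
S13 and S2 end up in different blocks, so they are distinguishable. For instance, the string 'ε' is accepted from only S13.

No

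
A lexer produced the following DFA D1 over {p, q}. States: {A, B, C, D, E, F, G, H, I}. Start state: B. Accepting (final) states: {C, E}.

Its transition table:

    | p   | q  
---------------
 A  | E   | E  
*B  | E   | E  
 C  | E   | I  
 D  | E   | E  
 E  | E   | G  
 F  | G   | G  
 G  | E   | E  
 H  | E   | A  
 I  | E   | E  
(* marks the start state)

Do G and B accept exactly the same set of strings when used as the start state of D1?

Reachable states from the start: {B,E,G}. Unreachable: {A,C,D,F,H,I} — drop them.
Initial partition by acceptance: {E} | {B,G}.
The partition is now stable with 2 blocks: {E} | {B,G}.
G and B lie in the same block of the stable partition, so they are equivalent — no string distinguishes them.

Yes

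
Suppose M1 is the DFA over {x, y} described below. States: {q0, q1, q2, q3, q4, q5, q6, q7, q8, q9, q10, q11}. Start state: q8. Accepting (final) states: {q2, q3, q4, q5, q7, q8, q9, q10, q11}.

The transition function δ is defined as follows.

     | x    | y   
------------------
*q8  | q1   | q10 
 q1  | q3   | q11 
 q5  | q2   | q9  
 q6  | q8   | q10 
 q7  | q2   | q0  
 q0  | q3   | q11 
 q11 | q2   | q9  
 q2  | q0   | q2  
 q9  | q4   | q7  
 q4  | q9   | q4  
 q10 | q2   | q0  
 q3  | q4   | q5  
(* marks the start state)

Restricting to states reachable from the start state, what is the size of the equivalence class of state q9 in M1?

Reachable states from the start: {q0,q1,q2,q3,q4,q5,q7,q8,q9,q10,q11}. Unreachable: {q6} — drop them.
Initial partition by acceptance: {q2,q3,q4,q5,q7,q8,q9,q10,q11} | {q0,q1}.
Refine {q2,q3,q4,q5,q7,q8,q9,q10,q11} on symbol x: members go to different blocks, giving {q3,q4,q5,q7,q9,q10,q11} and {q2,q8}.
On input x, block {q3,q4,q5,q7,q9,q10,q11} splits into {q5,q7,q10,q11} and {q3,q4,q9}.
Split {q5,q7,q10,q11} by δ(·,y) → {q5,q11} and {q7,q10}.
Split {q2,q8} by δ(·,y) → {q2} and {q8}.
On input y, block {q3,q4,q9} splits into {q3} and {q4} and {q9}.
Stable partition: {q5,q11} | {q0,q1} | {q2} | {q3} | {q7,q10} | {q8} | {q4} | {q9} — 8 equivalence classes.
The equivalence class containing q9 is {q9}, of size 1.

1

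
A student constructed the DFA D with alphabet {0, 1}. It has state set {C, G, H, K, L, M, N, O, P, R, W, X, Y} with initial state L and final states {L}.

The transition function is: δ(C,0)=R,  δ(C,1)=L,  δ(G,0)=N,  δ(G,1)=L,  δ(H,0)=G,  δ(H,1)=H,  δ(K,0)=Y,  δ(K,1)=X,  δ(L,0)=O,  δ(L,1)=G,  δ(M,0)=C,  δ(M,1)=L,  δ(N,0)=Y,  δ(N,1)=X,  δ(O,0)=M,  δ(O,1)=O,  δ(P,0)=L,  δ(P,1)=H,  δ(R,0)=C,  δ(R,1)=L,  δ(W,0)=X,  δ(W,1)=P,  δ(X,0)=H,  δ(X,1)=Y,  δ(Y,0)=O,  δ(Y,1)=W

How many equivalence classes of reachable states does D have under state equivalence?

10

Reachable states from the start: {C,G,H,L,M,N,O,P,R,W,X,Y}. Unreachable: {K} — drop them.
Start with accepting vs non-accepting: {L} | {C,G,H,M,N,O,P,R,W,X,Y}.
Split {C,G,H,M,N,O,P,R,W,X,Y} by δ(·,0) → {C,G,H,M,N,O,R,W,X,Y} and {P}.
Split {C,G,H,M,N,O,R,W,X,Y} by δ(·,1) → {H,N,O,X,Y} and {C,G,M,R} and {W}.
On input 0, block {H,N,O,X,Y} splits into {N,X,Y} and {H,O}.
Refine {N,X,Y} on symbol 0: members go to different blocks, giving {X,Y} and {N}.
On input 1, block {X,Y} splits into {X} and {Y}.
Refine {C,G,M,R} on symbol 0: members go to different blocks, giving {C,M,R} and {G}.
Split {H,O} by δ(·,0) → {H} and {O}.
No further refinement is possible. Final partition (10 blocks): {L} | {X} | {P} | {C,M,R} | {W} | {H} | {N} | {Y} | {G} | {O}.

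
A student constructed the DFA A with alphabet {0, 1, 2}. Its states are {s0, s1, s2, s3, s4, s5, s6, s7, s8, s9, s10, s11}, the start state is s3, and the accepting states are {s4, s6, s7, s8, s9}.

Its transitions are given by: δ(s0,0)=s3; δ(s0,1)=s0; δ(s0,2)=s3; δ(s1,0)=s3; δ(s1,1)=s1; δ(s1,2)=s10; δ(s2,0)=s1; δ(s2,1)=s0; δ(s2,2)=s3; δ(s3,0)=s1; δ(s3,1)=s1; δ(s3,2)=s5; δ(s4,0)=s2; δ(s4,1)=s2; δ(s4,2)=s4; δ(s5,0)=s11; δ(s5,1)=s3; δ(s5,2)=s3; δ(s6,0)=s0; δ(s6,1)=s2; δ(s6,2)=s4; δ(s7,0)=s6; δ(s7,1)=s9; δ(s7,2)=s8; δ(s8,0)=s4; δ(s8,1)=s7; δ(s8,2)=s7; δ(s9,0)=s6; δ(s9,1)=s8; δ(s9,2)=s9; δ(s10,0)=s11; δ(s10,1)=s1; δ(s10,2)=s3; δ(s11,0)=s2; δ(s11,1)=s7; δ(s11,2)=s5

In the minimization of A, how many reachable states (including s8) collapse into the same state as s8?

3

Every state is reachable, so we keep all 12.
Initial partition by acceptance: {s4,s6,s7,s8,s9} | {s0,s1,s2,s3,s5,s10,s11}.
Refine {s4,s6,s7,s8,s9} on symbol 0: members go to different blocks, giving {s7,s8,s9} and {s4,s6}.
Refine {s0,s1,s2,s3,s5,s10,s11} on symbol 1: members go to different blocks, giving {s0,s1,s2,s3,s5,s10} and {s11}.
Split {s0,s1,s2,s3,s5,s10} by δ(·,0) → {s0,s1,s2,s3} and {s5,s10}.
Split {s0,s1,s2,s3} by δ(·,2) → {s0,s2} and {s1,s3}.
No further refinement is possible. Final partition (6 blocks): {s7,s8,s9} | {s0,s2} | {s4,s6} | {s11} | {s5,s10} | {s1,s3}.
State s8 belongs to the block {s7,s8,s9}, which has 3 states.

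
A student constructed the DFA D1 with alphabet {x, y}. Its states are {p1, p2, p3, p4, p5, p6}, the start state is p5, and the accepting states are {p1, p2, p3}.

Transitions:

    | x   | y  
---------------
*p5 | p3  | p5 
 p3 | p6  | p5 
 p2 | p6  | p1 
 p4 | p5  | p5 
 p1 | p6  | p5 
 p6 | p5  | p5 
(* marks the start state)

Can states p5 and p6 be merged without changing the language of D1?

No

First remove the unreachable states {p1,p2,p4}; 3 states remain.
Start with accepting vs non-accepting: {p3} | {p5,p6}.
On input x, block {p5,p6} splits into {p5} and {p6}.
No further refinement is possible. Final partition (3 blocks): {p3} | {p5} | {p6}.
p5 and p6 end up in different blocks, so they are distinguishable. For instance, the string 'x' is accepted from only p5.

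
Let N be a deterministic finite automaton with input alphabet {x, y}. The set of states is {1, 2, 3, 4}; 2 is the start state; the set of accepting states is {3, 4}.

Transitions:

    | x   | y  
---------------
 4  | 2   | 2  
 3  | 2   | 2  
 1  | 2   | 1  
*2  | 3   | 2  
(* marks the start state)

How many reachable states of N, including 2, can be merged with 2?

First remove the unreachable states {1,4}; 2 states remain.
Start with accepting vs non-accepting: {3} | {2}.
No further refinement is possible. Final partition (2 blocks): {3} | {2}.
The equivalence class containing 2 is {2}, of size 1.

1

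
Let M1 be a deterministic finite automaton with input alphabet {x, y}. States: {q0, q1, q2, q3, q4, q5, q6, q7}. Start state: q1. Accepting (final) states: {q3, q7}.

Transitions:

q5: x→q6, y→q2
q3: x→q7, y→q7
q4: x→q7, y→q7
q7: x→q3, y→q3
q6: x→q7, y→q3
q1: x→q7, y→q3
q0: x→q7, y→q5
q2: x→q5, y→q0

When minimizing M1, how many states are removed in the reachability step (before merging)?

5

No path from q1 leads to q0, q2, q4, q5, q6; the other 3 states are all reachable.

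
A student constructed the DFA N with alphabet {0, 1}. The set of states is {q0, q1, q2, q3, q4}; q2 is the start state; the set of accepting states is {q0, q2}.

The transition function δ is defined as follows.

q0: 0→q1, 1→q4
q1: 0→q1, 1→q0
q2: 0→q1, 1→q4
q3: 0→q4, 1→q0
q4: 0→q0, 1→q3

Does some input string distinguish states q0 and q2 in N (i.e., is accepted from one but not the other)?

No

All states are reachable from the start state.
Initial partition by acceptance: {q0,q2} | {q1,q3,q4}.
Split {q1,q3,q4} by δ(·,0) → {q1,q3} and {q4}.
On input 0, block {q1,q3} splits into {q1} and {q3}.
Stable partition: {q0,q2} | {q1} | {q4} | {q3} — 4 equivalence classes.
q0 and q2 lie in the same block of the stable partition, so they are equivalent — no string distinguishes them.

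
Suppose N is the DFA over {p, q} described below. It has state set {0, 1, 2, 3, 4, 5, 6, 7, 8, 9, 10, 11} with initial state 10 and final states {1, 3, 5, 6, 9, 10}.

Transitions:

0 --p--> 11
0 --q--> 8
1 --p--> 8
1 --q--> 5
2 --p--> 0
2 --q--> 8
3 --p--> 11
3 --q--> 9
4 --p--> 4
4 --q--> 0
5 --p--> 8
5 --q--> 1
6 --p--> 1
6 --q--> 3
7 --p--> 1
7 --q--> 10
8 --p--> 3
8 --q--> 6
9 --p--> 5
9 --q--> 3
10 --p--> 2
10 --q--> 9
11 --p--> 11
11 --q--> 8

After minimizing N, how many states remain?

5

States {4,7} cannot be reached from the start state, so discard them.
Start with accepting vs non-accepting: {1,3,5,6,9,10} | {0,2,8,11}.
Split {1,3,5,6,9,10} by δ(·,p) → {1,3,5,10} and {6,9}.
Split {1,3,5,10} by δ(·,q) → {1,5} and {3,10}.
Split {0,2,8,11} by δ(·,p) → {0,2,11} and {8}.
Stable partition: {1,5} | {0,2,11} | {6,9} | {3,10} | {8} — 5 equivalence classes.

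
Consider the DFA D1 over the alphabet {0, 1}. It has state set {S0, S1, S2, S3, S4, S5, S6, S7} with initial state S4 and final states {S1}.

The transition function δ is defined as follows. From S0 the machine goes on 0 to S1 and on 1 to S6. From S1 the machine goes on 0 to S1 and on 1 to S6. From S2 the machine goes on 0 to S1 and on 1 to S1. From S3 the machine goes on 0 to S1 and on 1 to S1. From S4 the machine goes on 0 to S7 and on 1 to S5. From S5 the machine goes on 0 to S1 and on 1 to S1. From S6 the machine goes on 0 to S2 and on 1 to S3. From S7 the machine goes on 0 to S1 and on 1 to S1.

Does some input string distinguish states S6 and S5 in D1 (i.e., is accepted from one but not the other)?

Yes

States {S0} cannot be reached from the start state, so discard them.
Start with accepting vs non-accepting: {S1} | {S2,S3,S4,S5,S6,S7}.
On input 0, block {S2,S3,S4,S5,S6,S7} splits into {S2,S3,S5,S7} and {S4,S6}.
Stable partition: {S1} | {S2,S3,S5,S7} | {S4,S6} — 3 equivalence classes.
S6 and S5 end up in different blocks, so they are distinguishable. For instance, the string '0' is accepted from only S5.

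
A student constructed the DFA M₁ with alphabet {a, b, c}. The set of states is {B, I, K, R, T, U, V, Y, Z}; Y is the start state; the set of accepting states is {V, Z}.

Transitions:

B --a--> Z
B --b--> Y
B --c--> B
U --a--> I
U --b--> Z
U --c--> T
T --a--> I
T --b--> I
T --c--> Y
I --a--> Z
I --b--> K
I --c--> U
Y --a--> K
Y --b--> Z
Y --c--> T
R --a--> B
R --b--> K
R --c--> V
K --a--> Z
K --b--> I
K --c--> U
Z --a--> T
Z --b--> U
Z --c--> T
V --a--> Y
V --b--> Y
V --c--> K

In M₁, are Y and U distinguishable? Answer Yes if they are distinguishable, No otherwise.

No

First remove the unreachable states {B,R,V}; 6 states remain.
Initial partition by acceptance: {Z} | {I,K,T,U,Y}.
On input a, block {I,K,T,U,Y} splits into {T,U,Y} and {I,K}.
On input b, block {T,U,Y} splits into {U,Y} and {T}.
Stable partition: {Z} | {U,Y} | {I,K} | {T} — 4 equivalence classes.
Y and U lie in the same block of the stable partition, so they are equivalent — no string distinguishes them.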